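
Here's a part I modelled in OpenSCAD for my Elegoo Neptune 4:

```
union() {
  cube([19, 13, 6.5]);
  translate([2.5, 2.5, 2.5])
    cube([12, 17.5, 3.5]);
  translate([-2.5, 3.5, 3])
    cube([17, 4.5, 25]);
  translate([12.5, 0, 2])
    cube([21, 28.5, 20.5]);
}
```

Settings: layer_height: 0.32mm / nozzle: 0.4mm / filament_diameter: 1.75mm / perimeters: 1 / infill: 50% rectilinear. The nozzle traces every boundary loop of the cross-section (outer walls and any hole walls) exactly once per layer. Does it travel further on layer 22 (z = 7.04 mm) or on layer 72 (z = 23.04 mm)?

Layer 22 (z = 7.04): the cube does not reach this height (z outside [0, 6.5]); the cube at (2.5, 2.5) is absent (z outside [2.5, 6]); the 17×4.5 cube at (-2.5, 3.5) contributes its full rectangle (perimeter 43.00 mm); the 21×28.5 cube at (12.5, 0) contributes its full rectangle (perimeter 99.00 mm); Merging all regions: the regions partially overlap (shared area 9.00 mm²), so the edge portions inside another operand are dropped and the merged outline is re-measured after clipping — boundary = 129.00 mm. So its perimeter = 129.00 mm. Layer 72 (z = 23.04): the cube does not reach this height (z outside [0, 6.5]); the cube at (2.5, 2.5) is absent (z outside [2.5, 6]); the cube at (-2.5, 3.5) (footprint 17×4.5) is included at this height (perimeter 43.00 mm); the cube at (12.5, 0) does not reach this height (z outside [2, 22.5]); Taking the union: only the 17×4.5 cube at (-2.5, 3.5) is present, so the union is just that shape — boundary = 43.00 mm. So its perimeter = 43.00 mm. Layer 22 is larger (129.00 vs 43.00 mm).

layer 22 (z = 7.04 mm)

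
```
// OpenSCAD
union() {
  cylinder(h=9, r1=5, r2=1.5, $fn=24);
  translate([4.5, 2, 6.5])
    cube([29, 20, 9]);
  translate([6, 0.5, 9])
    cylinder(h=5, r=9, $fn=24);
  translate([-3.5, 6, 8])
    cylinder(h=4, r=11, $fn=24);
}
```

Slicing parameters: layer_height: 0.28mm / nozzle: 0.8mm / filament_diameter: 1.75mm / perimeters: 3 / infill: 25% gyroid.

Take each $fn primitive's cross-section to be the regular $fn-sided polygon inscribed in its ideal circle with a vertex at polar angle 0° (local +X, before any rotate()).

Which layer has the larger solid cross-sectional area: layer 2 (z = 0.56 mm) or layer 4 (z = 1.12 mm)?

Layer 2 (z = 0.56): the cone (r1=5→r2=1.5) has section circumradius 4.782 here — a regular 24-gon (area = (24/2)·4.782²·sin(360°/24) = 71.03 mm²); the cube at (4.5, 2) is absent (z outside [6.5, 15.5]); the cylinder at (6, 0.5) is absent (z outside [9, 14]); the cylinder at (-3.5, 6) does not reach this height (z outside [8, 12]); Combining (union): only the cone is present, so the union is just that shape — area = 71.03 mm². So its area = 71.03 mm². Layer 4 (z = 1.12): the cone contributes a regular 24-gon of circumradius 4.564 (interpolated between r1=5 and r2=1.5 at t=0.124) (area = (24/2)·4.564²·sin(360°/24) = 64.71 mm²); the cube at (4.5, 2) is not intersected at this z (z outside [6.5, 15.5]); the cylinder at (6, 0.5) is not intersected at this z (z outside [9, 14]); the cylinder at (-3.5, 6) is absent (z outside [8, 12]); Taking the union: only the cone is present, so the union is just that shape — area = 64.71 mm². So its area = 64.71 mm². Layer 2 is larger (71.03 vs 64.71 mm²).

layer 2 (z = 0.56 mm)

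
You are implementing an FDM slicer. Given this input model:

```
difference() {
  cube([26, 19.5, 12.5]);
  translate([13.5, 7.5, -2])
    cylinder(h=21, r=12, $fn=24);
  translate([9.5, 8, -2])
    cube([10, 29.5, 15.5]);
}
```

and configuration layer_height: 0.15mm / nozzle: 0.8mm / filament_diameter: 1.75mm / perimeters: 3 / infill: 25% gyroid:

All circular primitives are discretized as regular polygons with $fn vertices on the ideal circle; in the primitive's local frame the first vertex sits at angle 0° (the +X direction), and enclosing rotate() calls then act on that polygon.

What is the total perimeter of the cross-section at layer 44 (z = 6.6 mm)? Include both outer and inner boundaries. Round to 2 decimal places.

108.44 mm

At z = 6.6 mm: the cube (footprint 26×19.5) is included at this height (perimeter 91.00 mm); the r=12 cylinder at (13.5, 7.5) gives a regular 24-gon of circumradius 12 (constant along its height) (perimeter = 2·24·12.000·sin(180°/24) = 75.18 mm); the cube at (9.5, 8) is present — its section is the full 10×29.5 rectangle (perimeter 79.00 mm); Taking the first minus the rest: starting from the 26×19.5 cube, the r=12 cylinder at (13.5, 7.5) partially overlaps it — only the 389.96 mm² overlap (of its 447.24 mm²) is removed, clipping the outline; the 10×29.5 cube at (9.5, 8) partially overlaps it — only the 4.72 mm² overlap (of its 295.00 mm²) is removed, clipping the outline — boundary = 108.44 mm. Overall, the cross-section has 2 separate islands. Total boundary length (outer) = 108.44 mm.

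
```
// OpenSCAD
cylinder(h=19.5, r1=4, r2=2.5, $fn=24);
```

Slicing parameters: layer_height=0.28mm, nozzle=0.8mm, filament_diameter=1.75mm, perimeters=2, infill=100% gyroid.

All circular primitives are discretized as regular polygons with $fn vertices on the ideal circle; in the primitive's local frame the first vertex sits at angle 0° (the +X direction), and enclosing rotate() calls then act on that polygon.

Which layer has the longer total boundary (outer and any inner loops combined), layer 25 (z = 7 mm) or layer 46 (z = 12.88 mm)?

Layer 25 (z = 7): the cone contributes a regular 24-gon of circumradius 3.462 (interpolated between r1=4 and r2=2.5 at t=0.359) (perimeter = 2·24·3.462·sin(180°/24) = 21.69 mm). So its perimeter = 21.69 mm. Layer 46 (z = 12.88): the cone contributes a regular 24-gon of circumradius 3.009 (interpolated between r1=4 and r2=2.5 at t=0.661) (perimeter = 2·24·3.009·sin(180°/24) = 18.85 mm). So its perimeter = 18.85 mm. Layer 25 is larger (21.69 vs 18.85 mm).

layer 25 (z = 7 mm)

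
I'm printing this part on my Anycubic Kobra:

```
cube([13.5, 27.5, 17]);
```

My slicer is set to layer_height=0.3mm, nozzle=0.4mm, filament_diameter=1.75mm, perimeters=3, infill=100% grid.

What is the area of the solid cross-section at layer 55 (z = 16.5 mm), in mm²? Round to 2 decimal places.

371.25 mm²

At z = 16.5 mm: the 13.5×27.5 cube contributes its full rectangle (area 371.25 mm²). Overall, the cross-section is a single solid region. Net area = 371.25 mm².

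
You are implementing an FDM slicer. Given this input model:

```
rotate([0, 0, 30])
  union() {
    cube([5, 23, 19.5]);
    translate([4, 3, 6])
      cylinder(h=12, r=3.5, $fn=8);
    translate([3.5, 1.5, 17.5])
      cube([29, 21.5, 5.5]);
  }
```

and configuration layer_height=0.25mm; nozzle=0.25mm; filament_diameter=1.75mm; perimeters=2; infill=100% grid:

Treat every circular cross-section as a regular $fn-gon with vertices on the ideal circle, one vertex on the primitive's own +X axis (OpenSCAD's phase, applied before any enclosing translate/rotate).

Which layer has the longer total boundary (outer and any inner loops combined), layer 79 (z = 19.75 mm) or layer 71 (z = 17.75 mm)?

layer 71 (z = 17.75 mm)

Layer 79 (z = 19.75): the cube is not intersected at this z (z outside [0, 19.5]); the cylinder at (4, 3) does not reach this height (z outside [6, 18]); the 29×21.5 cube at (3.5, 1.5) contributes its full rectangle (perimeter 101.00 mm); Combining (union): only the 29×21.5 cube at (3.5, 1.5) is present, so the union is just that shape — boundary = 101.00 mm; (rotated 30° about Z; rotation is an isometry so areas/perimeters/island counts are preserved). So its perimeter = 101.00 mm. Layer 71 (z = 17.75): the 5×23 cube contributes its full rectangle (perimeter 56.00 mm); the r=3.5 cylinder at (4, 3) contributes a regular 8-gon of circumradius 3.5 (perimeter = 2·8·3.500·sin(180°/8) = 21.43 mm); the 29×21.5 cube at (3.5, 1.5) contributes its full rectangle (perimeter 101.00 mm); Combining (union): the regions partially overlap (shared area 64.22 mm²), so the edge portions inside another operand are dropped and the merged outline is re-measured after clipping — boundary = 110.45 mm; (rotated 30° about Z; rotation is an isometry so areas/perimeters/island counts are preserved). So its perimeter = 110.45 mm. Layer 71 is larger (110.45 vs 101.00 mm).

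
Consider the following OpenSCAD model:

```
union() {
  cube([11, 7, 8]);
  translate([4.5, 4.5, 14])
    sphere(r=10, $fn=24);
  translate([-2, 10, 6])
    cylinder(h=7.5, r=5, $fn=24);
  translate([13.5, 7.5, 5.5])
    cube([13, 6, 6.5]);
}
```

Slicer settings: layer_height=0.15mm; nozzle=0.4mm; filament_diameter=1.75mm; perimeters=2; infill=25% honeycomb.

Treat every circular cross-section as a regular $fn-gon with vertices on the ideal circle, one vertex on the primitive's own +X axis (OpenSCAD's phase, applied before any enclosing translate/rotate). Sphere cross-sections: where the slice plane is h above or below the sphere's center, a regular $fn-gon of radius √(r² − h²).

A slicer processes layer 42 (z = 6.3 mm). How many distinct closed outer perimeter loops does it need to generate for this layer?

At z = 6.3 mm: the cube is present — its section is the full 11×7 rectangle; the r=10 sphere at (4.5, 4.5) contributes a regular 24-gon of circumradius √(10²−7.7²) = 6.380; the r=5 cylinder at (-2, 10) contributes a regular 24-gon of circumradius 5; the cube at (13.5, 7.5) (footprint 13×6) is included at this height; Merging all regions: the regions partially overlap (shared area 87.01 mm²), so overlapping operands fuse into one piece — 2 connected regions. The result has 2 disconnected regions.

2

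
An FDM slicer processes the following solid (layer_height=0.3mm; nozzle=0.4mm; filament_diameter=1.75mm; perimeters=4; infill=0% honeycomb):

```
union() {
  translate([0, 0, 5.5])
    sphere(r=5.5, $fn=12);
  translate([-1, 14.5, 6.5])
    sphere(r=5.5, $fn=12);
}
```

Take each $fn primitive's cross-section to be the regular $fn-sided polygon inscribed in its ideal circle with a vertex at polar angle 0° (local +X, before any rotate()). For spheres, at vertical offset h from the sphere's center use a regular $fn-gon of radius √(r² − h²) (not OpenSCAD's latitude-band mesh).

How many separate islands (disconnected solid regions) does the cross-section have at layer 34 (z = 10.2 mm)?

At z = 10.2 mm: the r=5.5 sphere slices to a regular 12-gon of circumradius 2.857 (√(r²−h²) with h=4.7 from center); the r=5.5 sphere at (-1, 14.5) contributes a regular 12-gon of circumradius √(5.5²−3.7²) = 4.069; Taking the union: the 2 present regions are separate (no shared area or edge), so areas and boundary lengths simply add and each stays a separate island — 2 connected regions. Overall, the cross-section has 2 separate islands. Island count = 2.

2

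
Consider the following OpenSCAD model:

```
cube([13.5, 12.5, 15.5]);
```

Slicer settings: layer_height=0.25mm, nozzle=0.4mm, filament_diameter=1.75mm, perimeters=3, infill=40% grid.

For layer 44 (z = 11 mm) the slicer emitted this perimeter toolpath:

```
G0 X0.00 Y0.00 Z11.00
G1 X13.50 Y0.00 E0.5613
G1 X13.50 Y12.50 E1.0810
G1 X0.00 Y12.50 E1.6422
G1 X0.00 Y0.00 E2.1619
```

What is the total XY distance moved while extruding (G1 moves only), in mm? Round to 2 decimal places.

52.00 mm

Sum the Euclidean lengths of each G1 segment: total = 52.00 mm.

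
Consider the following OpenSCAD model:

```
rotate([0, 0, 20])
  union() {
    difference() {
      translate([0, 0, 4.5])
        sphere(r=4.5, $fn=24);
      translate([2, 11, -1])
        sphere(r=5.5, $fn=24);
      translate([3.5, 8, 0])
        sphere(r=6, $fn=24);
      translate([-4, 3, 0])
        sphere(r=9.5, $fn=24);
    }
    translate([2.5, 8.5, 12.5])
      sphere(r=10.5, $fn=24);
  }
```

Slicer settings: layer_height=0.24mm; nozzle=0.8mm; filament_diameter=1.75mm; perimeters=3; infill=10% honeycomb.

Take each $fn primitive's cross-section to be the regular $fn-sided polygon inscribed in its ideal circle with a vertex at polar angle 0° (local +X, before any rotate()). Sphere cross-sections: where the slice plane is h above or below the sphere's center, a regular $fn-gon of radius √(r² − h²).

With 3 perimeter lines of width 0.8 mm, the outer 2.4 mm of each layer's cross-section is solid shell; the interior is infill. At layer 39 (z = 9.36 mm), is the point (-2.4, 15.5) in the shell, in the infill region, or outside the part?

At z = 9.36 mm: the sphere is not intersected at this z (|z−center|=4.860 > r=4.5); the sphere at (2, 11) does not reach this height (|z−center|=10.360 > r=5.5); the sphere at (3.5, 8) does not reach this height (|z−center|=9.360 > r=6); the r=9.5 sphere at (-4, 3) contributes a regular 24-gon of circumradius √(9.5²−9.36²) = 1.625; Taking the first minus the rest: the first operand is absent here, so nothing remains; the sphere at (2.5, 8.5): section is a regular 24-gon, circumradius = √(r²−h²) = √(10.5²−3.14²) = 10.020; Merging all regions: only the r=10.5 sphere at (2.5, 8.5) is present, so the union is just that shape — 1 connected region; (whole slice rotated 20° about Z — lengths, areas and connectivity unchanged). Overall, the cross-section is a single solid region. Undo the 20° rotation: the query point maps to (3.046, 15.386) in the un-rotated model frame. The nearest boundary edge runs (5.09, 18.18)→(2.50, 18.52); distance from the point to it = 3.04 mm. The point is inside the cross-section and 3.04 mm from the nearest boundary — more than the 2.4 mm shell width (3 × 0.8), so it's in the infill interior.

infill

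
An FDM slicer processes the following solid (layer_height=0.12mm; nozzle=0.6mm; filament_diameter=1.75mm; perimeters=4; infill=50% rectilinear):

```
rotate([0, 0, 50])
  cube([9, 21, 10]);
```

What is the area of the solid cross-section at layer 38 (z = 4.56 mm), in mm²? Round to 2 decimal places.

189.00 mm²

At z = 4.56 mm: the cube (footprint 9×21) is included at this height (area 189.00 mm²); (whole slice rotated 50° about Z — lengths, areas and connectivity unchanged). Overall, the cross-section is a single solid region. Net area = 189.00 mm².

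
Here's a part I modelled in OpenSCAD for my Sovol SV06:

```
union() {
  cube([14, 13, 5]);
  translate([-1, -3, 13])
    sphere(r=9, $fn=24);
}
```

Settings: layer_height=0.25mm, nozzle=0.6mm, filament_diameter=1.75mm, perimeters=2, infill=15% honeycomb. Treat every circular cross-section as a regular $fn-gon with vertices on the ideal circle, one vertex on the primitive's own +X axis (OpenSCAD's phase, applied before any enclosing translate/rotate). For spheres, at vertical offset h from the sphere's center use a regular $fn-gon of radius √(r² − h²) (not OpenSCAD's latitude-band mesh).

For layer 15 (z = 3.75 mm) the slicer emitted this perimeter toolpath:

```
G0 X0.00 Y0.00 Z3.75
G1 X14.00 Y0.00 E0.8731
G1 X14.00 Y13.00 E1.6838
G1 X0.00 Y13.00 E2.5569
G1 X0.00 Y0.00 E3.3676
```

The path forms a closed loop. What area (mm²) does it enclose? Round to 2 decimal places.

182.00 mm²

Apply the shoelace formula to the sequence of (X, Y) vertices; enclosed area = 182.00 mm².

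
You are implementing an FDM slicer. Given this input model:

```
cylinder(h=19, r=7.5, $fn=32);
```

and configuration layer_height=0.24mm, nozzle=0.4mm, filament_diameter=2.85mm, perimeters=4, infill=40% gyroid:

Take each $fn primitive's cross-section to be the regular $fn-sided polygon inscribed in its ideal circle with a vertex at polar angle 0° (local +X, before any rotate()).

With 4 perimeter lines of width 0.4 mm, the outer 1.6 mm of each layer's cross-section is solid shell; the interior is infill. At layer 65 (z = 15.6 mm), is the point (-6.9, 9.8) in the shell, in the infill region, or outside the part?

outside

At z = 15.6 mm: the r=7.5 cylinder gives a regular 32-gon of circumradius 7.5 (constant along its height). Overall, the cross-section is a single solid region. The nearest boundary edge runs (-2.87, 6.93)→(-4.17, 6.24); distance from the point to it = 4.49 mm. The point is not inside any of the regions above, so it lies outside the cross-section (4.49 mm from the nearest boundary).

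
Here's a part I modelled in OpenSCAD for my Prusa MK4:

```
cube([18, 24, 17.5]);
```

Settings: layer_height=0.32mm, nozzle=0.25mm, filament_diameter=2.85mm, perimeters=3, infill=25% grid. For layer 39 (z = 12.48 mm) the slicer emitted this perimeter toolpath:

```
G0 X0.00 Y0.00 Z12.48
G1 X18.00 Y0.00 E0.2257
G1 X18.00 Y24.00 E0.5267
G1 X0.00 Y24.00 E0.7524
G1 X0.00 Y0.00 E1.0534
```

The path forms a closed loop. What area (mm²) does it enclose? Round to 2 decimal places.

Apply the shoelace formula to the sequence of (X, Y) vertices; enclosed area = 432.00 mm².

432.00 mm²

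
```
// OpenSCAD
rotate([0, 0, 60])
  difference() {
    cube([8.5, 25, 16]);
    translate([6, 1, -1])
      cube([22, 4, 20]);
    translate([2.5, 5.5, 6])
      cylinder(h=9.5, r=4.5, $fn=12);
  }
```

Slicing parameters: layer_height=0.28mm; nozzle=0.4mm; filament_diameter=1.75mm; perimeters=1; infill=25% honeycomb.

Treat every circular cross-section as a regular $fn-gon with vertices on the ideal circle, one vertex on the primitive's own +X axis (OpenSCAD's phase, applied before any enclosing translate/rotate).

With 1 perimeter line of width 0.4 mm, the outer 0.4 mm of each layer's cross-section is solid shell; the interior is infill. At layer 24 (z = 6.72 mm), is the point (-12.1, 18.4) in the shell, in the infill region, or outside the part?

outside

At z = 6.72 mm: the cube (footprint 8.5×25) is included at this height; the cube at (6, 1) is present — its section is the full 22×4 rectangle; the r=4.5 cylinder at (2.5, 5.5) contributes a regular 12-gon of circumradius 4.5; After the difference (first − rest): starting from the 8.5×25 cube, the 22×4 cube at (6, 1) partially overlaps it — only the 10.00 mm² overlap (of its 88.00 mm²) is removed, clipping the outline; the r=4.5 cylinder at (2.5, 5.5) partially overlaps it — only the 49.97 mm² overlap (of its 60.75 mm²) is removed, clipping the outline — 2 connected regions; (whole slice rotated 60° about Z — lengths, areas and connectivity unchanged). Overall, the cross-section has 2 separate islands. Undo the 60° rotation: the query point maps to (9.885, 19.679) in the un-rotated model frame. The nearest boundary edge runs (8.50, 25.00)→(8.50, 5.00); distance from the point to it = 1.38 mm. The point is not inside any of the regions above, so it lies outside the cross-section (1.38 mm from the nearest boundary).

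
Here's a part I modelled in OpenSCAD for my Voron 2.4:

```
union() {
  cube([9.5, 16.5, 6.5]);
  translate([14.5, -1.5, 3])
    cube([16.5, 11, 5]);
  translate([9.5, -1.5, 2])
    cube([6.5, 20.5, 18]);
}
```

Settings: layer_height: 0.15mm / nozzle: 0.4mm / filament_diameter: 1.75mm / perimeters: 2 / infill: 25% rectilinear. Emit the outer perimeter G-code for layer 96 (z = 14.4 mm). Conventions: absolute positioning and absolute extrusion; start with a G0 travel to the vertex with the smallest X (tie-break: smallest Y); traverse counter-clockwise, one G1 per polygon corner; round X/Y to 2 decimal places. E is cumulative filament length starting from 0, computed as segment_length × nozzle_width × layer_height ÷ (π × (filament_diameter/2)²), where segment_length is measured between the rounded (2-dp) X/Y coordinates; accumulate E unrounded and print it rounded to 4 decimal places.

G0 X9.50 Y-1.50 Z14.40
G1 X16.00 Y-1.50 E0.1621
G1 X16.00 Y19.00 E0.6735
G1 X9.50 Y19.00 E0.8357
G1 X9.50 Y-1.50 E1.3470

At z = 14.4 mm: the cube is absent (z outside [0, 6.5]); the cube at (14.5, -1.5) is absent (z outside [3, 8]); the cube at (9.5, -1.5) (footprint 6.5×20.5) is included at this height; Taking the union: only the 6.5×20.5 cube at (9.5, -1.5) is present, so the union is just that shape — 1 connected region. The outline is a single polygon with 4 vertices. Extrusion per mm of travel: 0.4 × 0.15 / (π × 0.875²) = 0.024945. Accumulating E over each segment gives final E = 1.3470.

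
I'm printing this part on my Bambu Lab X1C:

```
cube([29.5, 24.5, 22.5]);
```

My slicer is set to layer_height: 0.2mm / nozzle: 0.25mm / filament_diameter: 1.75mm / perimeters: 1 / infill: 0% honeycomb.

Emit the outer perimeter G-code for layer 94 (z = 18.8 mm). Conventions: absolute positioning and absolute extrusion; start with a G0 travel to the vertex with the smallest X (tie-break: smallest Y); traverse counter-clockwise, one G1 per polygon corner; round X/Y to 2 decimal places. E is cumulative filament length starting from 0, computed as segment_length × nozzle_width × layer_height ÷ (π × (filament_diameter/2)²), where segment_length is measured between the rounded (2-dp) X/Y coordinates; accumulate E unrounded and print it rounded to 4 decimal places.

G0 X0.00 Y0.00 Z18.80
G1 X29.50 Y0.00 E0.6132
G1 X29.50 Y24.50 E1.1225
G1 X0.00 Y24.50 E1.7358
G1 X0.00 Y0.00 E2.2451

At z = 18.8 mm: the cube is present — its section is the full 29.5×24.5 rectangle. The outline is a single polygon with 4 vertices. Extrusion per mm of travel: 0.25 × 0.2 / (π × 0.875²) = 0.020788. Accumulating E over each segment gives final E = 2.2451.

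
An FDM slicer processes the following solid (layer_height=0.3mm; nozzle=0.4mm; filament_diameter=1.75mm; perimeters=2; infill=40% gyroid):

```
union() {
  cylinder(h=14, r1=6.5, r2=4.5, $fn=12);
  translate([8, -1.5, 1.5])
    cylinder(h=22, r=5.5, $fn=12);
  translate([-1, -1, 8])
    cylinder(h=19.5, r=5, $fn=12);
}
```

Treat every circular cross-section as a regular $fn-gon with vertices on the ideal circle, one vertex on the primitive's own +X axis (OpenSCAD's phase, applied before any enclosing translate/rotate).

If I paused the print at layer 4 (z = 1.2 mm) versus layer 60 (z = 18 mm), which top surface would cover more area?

Layer 4 (z = 1.2): the cone contributes a regular 12-gon of circumradius 6.329 (interpolated between r1=6.5 and r2=4.5 at t=0.086) (area = (12/2)·6.329²·sin(360°/12) = 120.15 mm²); the cylinder at (8, -1.5) is not intersected at this z (z outside [1.5, 23.5]); the cylinder at (-1, -1) is absent (z outside [8, 27.5]); Merging all regions: only the cone is present, so the union is just that shape — area = 120.15 mm². So its area = 120.15 mm². Layer 60 (z = 18): the cone is absent (z outside [0, 14]); the cylinder at (8, -1.5): section is a regular 12-gon, circumradius r=5.5 (area = (12/2)·5.500²·sin(360°/12) = 90.75 mm²); the r=5 cylinder at (-1, -1) contributes a regular 12-gon of circumradius 5 (area = (12/2)·5.000²·sin(360°/12) = 75.00 mm²); Combining (union): the regions partially overlap — summed areas 165.75 mm² minus the doubly-counted overlap 4.10 mm² gives 161.65 mm² — area = 161.65 mm². So its area = 161.65 mm². Layer 60 is larger (161.65 vs 120.15 mm²).

layer 60 (z = 18 mm)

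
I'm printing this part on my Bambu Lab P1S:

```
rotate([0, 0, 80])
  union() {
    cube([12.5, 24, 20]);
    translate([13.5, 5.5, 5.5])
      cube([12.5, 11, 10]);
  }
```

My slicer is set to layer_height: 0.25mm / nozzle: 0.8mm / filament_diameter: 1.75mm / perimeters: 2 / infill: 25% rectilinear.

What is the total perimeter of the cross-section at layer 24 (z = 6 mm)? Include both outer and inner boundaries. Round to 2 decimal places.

120.00 mm

At z = 6 mm: the cube (footprint 12.5×24) is included at this height (perimeter 73.00 mm); the cube at (13.5, 5.5) (footprint 12.5×11) is included at this height (perimeter 47.00 mm); Combining (union): the 2 present regions are separate (no shared area or edge), so areas and boundary lengths simply add and each stays a separate island — boundary = 120.00 mm; (whole slice rotated 80° about Z — lengths, areas and connectivity unchanged). Overall, the cross-section has 2 separate islands. Total boundary length (outer) = 120.00 mm.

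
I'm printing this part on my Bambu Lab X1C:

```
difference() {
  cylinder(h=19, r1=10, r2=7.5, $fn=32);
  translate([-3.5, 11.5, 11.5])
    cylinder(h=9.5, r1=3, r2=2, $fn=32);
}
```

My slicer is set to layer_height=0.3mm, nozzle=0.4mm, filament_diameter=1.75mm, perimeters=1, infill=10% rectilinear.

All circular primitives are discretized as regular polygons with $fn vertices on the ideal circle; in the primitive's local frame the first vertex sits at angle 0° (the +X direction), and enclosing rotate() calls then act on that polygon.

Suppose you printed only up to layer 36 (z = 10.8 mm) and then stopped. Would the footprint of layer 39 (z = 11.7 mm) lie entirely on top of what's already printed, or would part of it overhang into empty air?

entirely on top

Compare the two slices. At z = 10.8: the cone (r1=10→r2=7.5) has section circumradius 8.579 here — a regular 32-gon (area = (32/2)·8.579²·sin(360°/32) = 229.73 mm²); the cone at (-3.5, 11.5) is not intersected at this z (z outside [11.5, 21]); Taking the first minus the rest: none of the subtracted shapes is present at this height, so the cone is unchanged — area = 229.73 mm². At z = 11.7: the cone contributes a regular 32-gon of circumradius 8.461 (interpolated between r1=10 and r2=7.5 at t=0.616) (area = (32/2)·8.461²·sin(360°/32) = 223.43 mm²); the cone at (-3.5, 11.5): at t=0.021 of its height the radius interpolates to r₁+(r₂−r₁)t = 2.979, giving a regular 32-gon of that circumradius (area = (32/2)·2.979²·sin(360°/32) = 27.70 mm²); Taking the first minus the rest: starting from the cone (223.43 mm²), the cone at (-3.5, 11.5) misses the remaining region (no effect) — area = 223.43 mm². Checking containment: the cross-section at z = 11.7 is a subset of the cross-section at z = 10.8.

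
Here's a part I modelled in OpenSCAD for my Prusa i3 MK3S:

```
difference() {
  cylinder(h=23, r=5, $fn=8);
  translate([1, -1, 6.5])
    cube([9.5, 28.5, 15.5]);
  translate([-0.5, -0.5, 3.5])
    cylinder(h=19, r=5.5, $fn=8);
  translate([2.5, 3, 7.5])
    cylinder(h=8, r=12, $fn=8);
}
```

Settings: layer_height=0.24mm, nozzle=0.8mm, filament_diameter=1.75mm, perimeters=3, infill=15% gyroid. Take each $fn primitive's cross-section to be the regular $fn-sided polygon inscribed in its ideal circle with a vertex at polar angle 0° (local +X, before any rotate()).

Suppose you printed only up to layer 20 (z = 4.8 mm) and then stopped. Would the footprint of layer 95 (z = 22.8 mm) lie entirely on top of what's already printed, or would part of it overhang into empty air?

part overhangs

Compare the two slices. At z = 4.8: the r=5 cylinder contributes a regular 8-gon of circumradius 5 (area = (8/2)·5.000²·sin(360°/8) = 70.71 mm²); the cube at (1, -1) does not reach this height (z outside [6.5, 22]); the r=5.5 cylinder at (-0.5, -0.5) gives a regular 8-gon of circumradius 5.5 (constant along its height) (area = (8/2)·5.500²·sin(360°/8) = 85.56 mm²); the cylinder at (2.5, 3) does not reach this height (z outside [7.5, 15.5]); Subtracting the remaining from the first: starting from the r=5 cylinder (70.71 mm²), the r=5.5 cylinder at (-0.5, -0.5) partially overlaps it — only the 69.22 mm² overlap (of its 85.56 mm²) is removed, clipping the outline — area = 1.49 mm². At z = 22.8: the r=5 cylinder contributes a regular 8-gon of circumradius 5 (area = (8/2)·5.000²·sin(360°/8) = 70.71 mm²); the cube at (1, -1) is absent (z outside [6.5, 22]); the cylinder at (-0.5, -0.5) does not reach this height (z outside [3.5, 22.5]); the cylinder at (2.5, 3) is not intersected at this z (z outside [7.5, 15.5]); Taking the first minus the rest: none of the subtracted shapes is present at this height, so the r=5 cylinder is unchanged — area = 70.71 mm². Checking containment: at z = 22.8 the cross-section extends beyond the z = 4.8 cross-section by about 69.22 mm².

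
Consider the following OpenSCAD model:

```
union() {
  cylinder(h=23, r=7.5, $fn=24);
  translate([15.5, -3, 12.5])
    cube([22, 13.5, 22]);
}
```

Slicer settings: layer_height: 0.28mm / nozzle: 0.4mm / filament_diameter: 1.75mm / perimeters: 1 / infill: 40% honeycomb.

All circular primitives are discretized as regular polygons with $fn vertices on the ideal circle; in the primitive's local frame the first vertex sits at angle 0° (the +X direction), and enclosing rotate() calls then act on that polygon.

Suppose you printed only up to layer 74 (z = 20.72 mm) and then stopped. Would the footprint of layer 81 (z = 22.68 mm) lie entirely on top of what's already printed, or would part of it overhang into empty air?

Compare the two slices. At z = 20.72: the r=7.5 cylinder contributes a regular 24-gon of circumradius 7.5 (area = (24/2)·7.500²·sin(360°/24) = 174.70 mm²); the cube at (15.5, -3) is present — its section is the full 22×13.5 rectangle (area 297.00 mm²); Merging all regions: the 2 present regions are separate (no shared area or edge), so areas and boundary lengths simply add and each stays a separate island — area = 471.70 mm². At z = 22.68: the r=7.5 cylinder contributes a regular 24-gon of circumradius 7.5 (area = (24/2)·7.500²·sin(360°/24) = 174.70 mm²); the cube at (15.5, -3) is present — its section is the full 22×13.5 rectangle (area 297.00 mm²); Combining (union): the 2 present regions are separate (no shared area or edge), so areas and boundary lengths simply add and each stays a separate island — area = 471.70 mm². Checking containment: the cross-section at z = 22.68 is a subset of the cross-section at z = 20.72.

entirely on top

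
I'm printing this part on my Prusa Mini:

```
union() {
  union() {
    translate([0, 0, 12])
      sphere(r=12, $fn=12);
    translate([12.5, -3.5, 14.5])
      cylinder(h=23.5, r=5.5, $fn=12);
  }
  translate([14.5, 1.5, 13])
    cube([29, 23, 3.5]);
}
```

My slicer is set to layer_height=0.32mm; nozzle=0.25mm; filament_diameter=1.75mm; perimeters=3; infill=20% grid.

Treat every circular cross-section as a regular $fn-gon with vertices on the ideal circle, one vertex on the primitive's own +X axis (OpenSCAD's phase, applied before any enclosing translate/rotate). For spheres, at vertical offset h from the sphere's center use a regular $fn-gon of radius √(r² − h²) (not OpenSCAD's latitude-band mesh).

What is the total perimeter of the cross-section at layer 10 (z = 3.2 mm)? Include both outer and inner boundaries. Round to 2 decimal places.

At z = 3.2 mm: the r=12 sphere contributes a regular 12-gon of circumradius √(12²−8.8²) = 8.158 (perimeter = 2·12·8.158·sin(180°/12) = 50.68 mm); the cylinder at (12.5, -3.5) is absent (z outside [14.5, 38]); Combining (union): only the r=12 sphere is present, so the union is just that shape — boundary = 50.68 mm; the cube at (14.5, 1.5) is not intersected at this z (z outside [13, 16.5]); Combining (union): only the result so far is present, so the union is just that shape — boundary = 50.68 mm. Overall, the cross-section is a single solid region. Total boundary length (outer) = 50.68 mm.

50.68 mm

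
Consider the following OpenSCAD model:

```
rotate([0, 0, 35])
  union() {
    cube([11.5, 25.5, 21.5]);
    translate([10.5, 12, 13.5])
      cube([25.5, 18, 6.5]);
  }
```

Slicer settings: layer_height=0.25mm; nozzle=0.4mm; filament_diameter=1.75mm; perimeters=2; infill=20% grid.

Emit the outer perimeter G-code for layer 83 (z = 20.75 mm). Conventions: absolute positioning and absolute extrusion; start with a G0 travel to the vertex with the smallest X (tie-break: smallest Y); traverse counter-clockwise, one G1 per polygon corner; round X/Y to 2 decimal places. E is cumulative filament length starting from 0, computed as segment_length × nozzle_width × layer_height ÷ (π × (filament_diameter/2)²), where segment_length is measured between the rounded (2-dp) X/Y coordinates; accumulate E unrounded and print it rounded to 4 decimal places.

G0 X-14.63 Y20.89 Z20.75
G1 X0.00 Y0.00 E1.0603
G1 X9.42 Y6.60 E1.5385
G1 X-5.21 Y27.48 E2.5985
G1 X-14.63 Y20.89 E3.0764

At z = 20.75 mm: the cube (footprint 11.5×25.5) is included at this height; the cube at (10.5, 12) does not reach this height (z outside [13.5, 20]); Taking the union: only the 11.5×25.5 cube is present, so the union is just that shape — 1 connected region; (rotated 35° about Z; rotation is an isometry so areas/perimeters/island counts are preserved). The outline is a single polygon with 4 vertices. Extrusion per mm of travel: 0.4 × 0.25 / (π × 0.875²) = 0.041575. Accumulating E over each segment gives final E = 3.0764.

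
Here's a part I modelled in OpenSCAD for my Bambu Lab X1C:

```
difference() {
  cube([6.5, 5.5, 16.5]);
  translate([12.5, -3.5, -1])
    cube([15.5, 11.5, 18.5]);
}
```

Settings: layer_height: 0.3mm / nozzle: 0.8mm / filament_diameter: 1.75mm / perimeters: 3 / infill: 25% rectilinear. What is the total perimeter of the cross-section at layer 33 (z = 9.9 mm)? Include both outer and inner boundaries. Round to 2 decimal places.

24.00 mm

At z = 9.9 mm: the cube is present — its section is the full 6.5×5.5 rectangle (perimeter 24.00 mm); the cube at (12.5, -3.5) is present — its section is the full 15.5×11.5 rectangle (perimeter 54.00 mm); Subtracting the remaining from the first: starting from the 6.5×5.5 cube, the 15.5×11.5 cube at (12.5, -3.5) misses the remaining region (no effect) — boundary = 24.00 mm. Overall, the cross-section is a single solid region. Total boundary length (outer) = 24.00 mm.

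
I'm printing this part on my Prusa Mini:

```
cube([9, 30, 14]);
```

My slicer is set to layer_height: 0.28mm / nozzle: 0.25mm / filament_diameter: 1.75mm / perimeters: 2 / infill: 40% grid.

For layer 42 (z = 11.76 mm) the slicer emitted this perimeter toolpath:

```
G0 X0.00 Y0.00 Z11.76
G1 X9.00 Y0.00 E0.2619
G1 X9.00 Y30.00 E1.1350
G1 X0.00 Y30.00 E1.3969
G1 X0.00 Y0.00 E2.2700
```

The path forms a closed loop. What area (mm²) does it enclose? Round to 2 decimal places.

270.00 mm²

Apply the shoelace formula to the sequence of (X, Y) vertices; enclosed area = 270.00 mm².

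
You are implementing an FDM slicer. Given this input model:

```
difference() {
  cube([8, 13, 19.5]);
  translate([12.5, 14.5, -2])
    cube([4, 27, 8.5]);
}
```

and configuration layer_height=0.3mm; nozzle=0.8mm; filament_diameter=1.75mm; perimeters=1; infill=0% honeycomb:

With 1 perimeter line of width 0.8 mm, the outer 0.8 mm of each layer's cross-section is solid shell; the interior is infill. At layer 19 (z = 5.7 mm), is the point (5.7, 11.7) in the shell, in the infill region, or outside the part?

At z = 5.7 mm: the 8×13 cube contributes its full rectangle; the cube at (12.5, 14.5) (footprint 4×27) is included at this height; Taking the first minus the rest: starting from the 8×13 cube, the 4×27 cube at (12.5, 14.5) misses the remaining region (no effect) — 1 connected region. Overall, the cross-section is a single solid region. The nearest boundary edge runs (0.00, 13.00)→(8.00, 13.00); distance from the point to it = 1.30 mm. The point is inside the cross-section and 1.30 mm from the nearest boundary — more than the 0.8 mm shell width (1 × 0.8), so it's in the infill interior.

infill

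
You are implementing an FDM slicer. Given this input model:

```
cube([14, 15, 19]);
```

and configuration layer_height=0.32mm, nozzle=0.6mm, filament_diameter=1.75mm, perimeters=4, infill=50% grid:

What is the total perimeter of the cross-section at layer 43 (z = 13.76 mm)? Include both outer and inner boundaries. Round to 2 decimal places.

At z = 13.76 mm: the cube (footprint 14×15) is included at this height (perimeter 58.00 mm). Overall, the cross-section is a single solid region. Total boundary length (outer) = 58.00 mm.

58.00 mm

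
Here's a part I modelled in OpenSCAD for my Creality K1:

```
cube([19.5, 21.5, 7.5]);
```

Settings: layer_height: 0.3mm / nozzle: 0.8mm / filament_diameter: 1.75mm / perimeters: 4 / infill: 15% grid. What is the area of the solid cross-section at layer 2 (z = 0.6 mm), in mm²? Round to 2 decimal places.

419.25 mm²

At z = 0.6 mm: the 19.5×21.5 cube contributes its full rectangle (area 419.25 mm²). Overall, the cross-section is a single solid region. Net area = 419.25 mm².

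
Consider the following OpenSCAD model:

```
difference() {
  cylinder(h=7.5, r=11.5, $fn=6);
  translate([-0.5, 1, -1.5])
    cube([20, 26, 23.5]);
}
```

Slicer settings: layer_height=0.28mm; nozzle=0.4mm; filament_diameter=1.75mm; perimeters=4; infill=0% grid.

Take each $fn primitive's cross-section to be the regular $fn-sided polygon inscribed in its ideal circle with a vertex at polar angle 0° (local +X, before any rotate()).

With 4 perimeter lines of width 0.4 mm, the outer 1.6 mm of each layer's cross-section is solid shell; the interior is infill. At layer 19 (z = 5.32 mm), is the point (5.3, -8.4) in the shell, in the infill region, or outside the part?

At z = 5.32 mm: the r=11.5 cylinder contributes a regular 6-gon of circumradius 11.5; the 20×26 cube at (-0.5, 1) contributes its full rectangle; Subtracting the remaining from the first: starting from the r=11.5 cylinder, the 20×26 cube at (-0.5, 1) partially overlaps it — only the 79.17 mm² overlap (of its 520.00 mm²) is removed, clipping the outline — 1 connected region. Overall, the cross-section is a single solid region. The nearest boundary edge runs (11.50, 0.00)→(5.75, -9.96); distance from the point to it = 1.17 mm. The point is inside the cross-section, 1.17 mm from the nearest boundary — within the 1.6 mm shell band (4 × 0.4).

shell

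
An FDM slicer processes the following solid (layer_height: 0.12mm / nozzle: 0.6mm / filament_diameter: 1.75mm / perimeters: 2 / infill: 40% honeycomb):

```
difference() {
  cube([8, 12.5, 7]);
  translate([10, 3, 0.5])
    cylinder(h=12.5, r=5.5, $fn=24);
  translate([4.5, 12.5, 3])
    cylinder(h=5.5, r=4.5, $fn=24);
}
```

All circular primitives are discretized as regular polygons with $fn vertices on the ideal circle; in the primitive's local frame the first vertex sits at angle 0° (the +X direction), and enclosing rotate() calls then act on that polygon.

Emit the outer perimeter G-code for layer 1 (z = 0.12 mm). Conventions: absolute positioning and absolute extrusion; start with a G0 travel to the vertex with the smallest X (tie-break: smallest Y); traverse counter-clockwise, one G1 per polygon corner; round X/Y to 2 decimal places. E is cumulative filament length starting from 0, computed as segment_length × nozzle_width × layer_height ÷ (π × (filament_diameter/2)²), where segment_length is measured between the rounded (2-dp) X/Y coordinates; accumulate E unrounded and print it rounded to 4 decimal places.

G0 X0.00 Y0.00 Z0.12
G1 X8.00 Y0.00 E0.2395
G1 X8.00 Y12.50 E0.6136
G1 X0.00 Y12.50 E0.8531
G1 X0.00 Y0.00 E1.2273

At z = 0.12 mm: the 8×12.5 cube contributes its full rectangle; the cylinder at (10, 3) is not intersected at this z (z outside [0.5, 13]); the cylinder at (4.5, 12.5) does not reach this height (z outside [3, 8.5]); After the difference (first − rest): none of the subtracted shapes is present at this height, so the 8×12.5 cube is unchanged — 1 connected region. The outline is a single polygon with 4 vertices. Extrusion per mm of travel: 0.6 × 0.12 / (π × 0.875²) = 0.029934. Accumulating E over each segment gives final E = 1.2273.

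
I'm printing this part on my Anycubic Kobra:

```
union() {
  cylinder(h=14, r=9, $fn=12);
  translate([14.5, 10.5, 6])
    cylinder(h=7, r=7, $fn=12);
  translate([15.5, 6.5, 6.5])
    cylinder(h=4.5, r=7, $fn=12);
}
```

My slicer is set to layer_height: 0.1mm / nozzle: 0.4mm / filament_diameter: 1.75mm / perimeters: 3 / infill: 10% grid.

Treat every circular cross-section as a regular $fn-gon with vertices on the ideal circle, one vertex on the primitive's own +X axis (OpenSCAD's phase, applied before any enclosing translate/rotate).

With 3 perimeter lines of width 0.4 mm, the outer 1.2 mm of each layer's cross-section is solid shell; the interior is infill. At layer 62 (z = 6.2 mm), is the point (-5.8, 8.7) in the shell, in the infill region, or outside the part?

outside

At z = 6.2 mm: the r=9 cylinder gives a regular 12-gon of circumradius 9 (constant along its height); the cylinder at (14.5, 10.5): section is a regular 12-gon, circumradius r=7; the cylinder at (15.5, 6.5) is absent (z outside [6.5, 11]); Combining (union): the 2 present regions are separate (no shared area or edge), so areas and boundary lengths simply add and each stays a separate island — 2 connected regions. Overall, the cross-section has 2 separate islands. The nearest boundary edge runs (-7.79, 4.50)→(-4.50, 7.79); distance from the point to it = 1.56 mm. The point is not inside any of the regions above, so it lies outside the cross-section (1.56 mm from the nearest boundary).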